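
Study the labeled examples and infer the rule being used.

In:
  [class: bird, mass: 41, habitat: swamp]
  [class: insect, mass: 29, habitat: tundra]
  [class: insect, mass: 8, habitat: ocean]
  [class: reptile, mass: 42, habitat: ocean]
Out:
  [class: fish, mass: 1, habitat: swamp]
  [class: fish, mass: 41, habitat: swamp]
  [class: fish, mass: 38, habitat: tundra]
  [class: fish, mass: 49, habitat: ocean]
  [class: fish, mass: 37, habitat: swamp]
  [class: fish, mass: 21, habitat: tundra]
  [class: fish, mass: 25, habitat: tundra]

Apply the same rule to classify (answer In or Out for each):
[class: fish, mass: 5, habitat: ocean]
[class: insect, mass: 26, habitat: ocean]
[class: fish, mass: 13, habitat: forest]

Out, In, Out

Comparing the two groups points to one rule — class is not fish.
[class: fish, mass: 5, habitat: ocean]: class is fish, lacks this property → Out. [class: insect, mass: 26, habitat: ocean]: class is insect, matches → In. [class: fish, mass: 13, habitat: forest]: class is fish, lacks this property → Out.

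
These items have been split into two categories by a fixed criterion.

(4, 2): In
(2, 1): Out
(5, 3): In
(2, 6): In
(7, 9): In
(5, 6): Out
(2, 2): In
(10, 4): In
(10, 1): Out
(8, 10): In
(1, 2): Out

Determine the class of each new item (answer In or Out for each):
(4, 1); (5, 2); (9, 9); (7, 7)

Out, Out, In, In

The distinguishing property — sum is even — holds for all the 'In' cases and none of the 'Out' cases.
(4, 1) — 4+1 = 5, hence Out.
(5, 2) — 5+2 = 7, hence Out.
(9, 9) — 9+9 = 18, hence In.
(7, 7) — 7+7 = 14, hence In.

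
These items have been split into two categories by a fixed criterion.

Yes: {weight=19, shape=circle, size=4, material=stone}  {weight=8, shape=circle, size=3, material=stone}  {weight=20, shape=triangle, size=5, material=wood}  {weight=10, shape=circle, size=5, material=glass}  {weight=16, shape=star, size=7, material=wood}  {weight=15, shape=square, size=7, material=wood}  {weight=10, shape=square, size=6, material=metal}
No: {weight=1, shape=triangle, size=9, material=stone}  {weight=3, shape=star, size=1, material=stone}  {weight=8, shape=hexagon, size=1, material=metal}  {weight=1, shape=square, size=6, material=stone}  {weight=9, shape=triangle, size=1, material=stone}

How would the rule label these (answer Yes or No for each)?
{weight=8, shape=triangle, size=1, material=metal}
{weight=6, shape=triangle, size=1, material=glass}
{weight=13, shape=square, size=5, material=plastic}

The rule appears to be: weight ≥ 3 AND size ≥ 3.

No, No, Yes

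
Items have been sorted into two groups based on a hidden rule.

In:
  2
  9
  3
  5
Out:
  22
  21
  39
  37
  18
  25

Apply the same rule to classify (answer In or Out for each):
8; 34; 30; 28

In, Out, Out, Out

The common property of the 'In' items is: at most 9. No 'Out' item has it.
8: 8 ≤ 9 — fits, so In. 34: 34 > 9 — lacks this property, so Out. 30: 30 > 9 — lacks this property, so Out. 28: 28 > 9 — lacks this property, so Out.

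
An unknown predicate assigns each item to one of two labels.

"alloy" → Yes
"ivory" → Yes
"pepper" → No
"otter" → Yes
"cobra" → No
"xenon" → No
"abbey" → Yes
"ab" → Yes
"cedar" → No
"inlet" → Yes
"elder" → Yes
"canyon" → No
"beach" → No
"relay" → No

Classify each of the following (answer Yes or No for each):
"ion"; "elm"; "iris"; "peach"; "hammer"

Yes, Yes, Yes, No, No

The distinguishing property — starts with a vowel — holds for all the 'Yes' cases and none of the 'No' cases.
"ion": starts with 'i', fits → Yes. "elm": starts with 'e', fits → Yes. "iris": starts with 'i', fits → Yes. "peach": starts with 'p', does not pass → No. "hammer": starts with 'h', does not pass → No.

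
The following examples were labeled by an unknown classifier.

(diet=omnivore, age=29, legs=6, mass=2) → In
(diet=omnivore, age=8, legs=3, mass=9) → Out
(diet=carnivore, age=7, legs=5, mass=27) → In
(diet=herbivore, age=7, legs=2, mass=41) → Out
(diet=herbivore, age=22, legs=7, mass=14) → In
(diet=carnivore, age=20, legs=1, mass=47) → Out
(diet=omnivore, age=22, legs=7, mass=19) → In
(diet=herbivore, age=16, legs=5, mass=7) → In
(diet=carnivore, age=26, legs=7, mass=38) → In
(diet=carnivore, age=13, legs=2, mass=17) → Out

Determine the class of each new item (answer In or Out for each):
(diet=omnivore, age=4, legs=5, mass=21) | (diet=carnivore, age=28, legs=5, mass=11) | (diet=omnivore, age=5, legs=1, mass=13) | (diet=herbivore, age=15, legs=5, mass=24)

All 'In' examples share one property — legs ≥ 5 — and every 'Out' example lacks it.

In, In, Out, In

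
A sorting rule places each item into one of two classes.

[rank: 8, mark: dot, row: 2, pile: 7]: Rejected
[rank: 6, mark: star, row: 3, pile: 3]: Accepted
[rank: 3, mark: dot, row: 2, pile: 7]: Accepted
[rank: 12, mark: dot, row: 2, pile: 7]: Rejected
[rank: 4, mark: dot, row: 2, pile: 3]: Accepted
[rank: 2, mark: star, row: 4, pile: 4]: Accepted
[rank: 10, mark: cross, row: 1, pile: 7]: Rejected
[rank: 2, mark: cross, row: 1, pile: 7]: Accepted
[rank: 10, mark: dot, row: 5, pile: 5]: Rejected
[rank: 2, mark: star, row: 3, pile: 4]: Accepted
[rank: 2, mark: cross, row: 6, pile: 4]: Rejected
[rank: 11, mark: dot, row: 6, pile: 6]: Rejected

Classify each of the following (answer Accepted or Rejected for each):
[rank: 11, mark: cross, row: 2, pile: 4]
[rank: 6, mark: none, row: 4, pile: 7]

Rejected, Accepted

The pattern is that an item is 'Accepted' exactly when: row ≤ 4 AND rank ≤ 6.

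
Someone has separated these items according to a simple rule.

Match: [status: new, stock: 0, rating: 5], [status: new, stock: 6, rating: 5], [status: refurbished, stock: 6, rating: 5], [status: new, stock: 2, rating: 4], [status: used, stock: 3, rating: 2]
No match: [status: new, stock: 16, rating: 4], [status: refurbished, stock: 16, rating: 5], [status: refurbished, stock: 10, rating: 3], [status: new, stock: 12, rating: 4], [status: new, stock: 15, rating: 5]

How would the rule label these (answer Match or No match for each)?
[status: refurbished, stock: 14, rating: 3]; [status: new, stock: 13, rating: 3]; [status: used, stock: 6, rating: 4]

'Match' ⟺ stock ≤ 6.
No match: [status: refurbished, stock: 14, rating: 3], since stock = 14. No match: [status: new, stock: 13, rating: 3], since stock = 13. Match: [status: used, stock: 6, rating: 4], since stock = 6.

No match, No match, Match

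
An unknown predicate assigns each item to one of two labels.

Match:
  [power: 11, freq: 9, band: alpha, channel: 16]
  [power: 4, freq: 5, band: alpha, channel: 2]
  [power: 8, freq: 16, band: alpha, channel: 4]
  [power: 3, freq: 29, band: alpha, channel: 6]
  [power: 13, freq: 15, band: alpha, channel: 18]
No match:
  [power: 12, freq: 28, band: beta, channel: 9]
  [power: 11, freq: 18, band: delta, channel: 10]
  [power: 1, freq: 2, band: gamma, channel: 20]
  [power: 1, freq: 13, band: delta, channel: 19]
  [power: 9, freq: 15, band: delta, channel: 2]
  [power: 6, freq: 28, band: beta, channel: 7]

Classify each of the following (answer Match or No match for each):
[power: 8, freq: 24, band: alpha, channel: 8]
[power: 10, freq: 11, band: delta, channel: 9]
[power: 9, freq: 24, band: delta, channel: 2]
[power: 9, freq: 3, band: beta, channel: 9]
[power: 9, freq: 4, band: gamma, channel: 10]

The classifier is using: band is alpha.
[power: 8, freq: 24, band: alpha, channel: 8]: band is alpha — passes, so Match. [power: 10, freq: 11, band: delta, channel: 9]: band is delta — does not pass, so No match. [power: 9, freq: 24, band: delta, channel: 2]: band is delta — does not pass, so No match. [power: 9, freq: 3, band: beta, channel: 9]: band is beta — does not pass, so No match. [power: 9, freq: 4, band: gamma, channel: 10]: band is gamma — does not pass, so No match.

Match, No match, No match, No match, No match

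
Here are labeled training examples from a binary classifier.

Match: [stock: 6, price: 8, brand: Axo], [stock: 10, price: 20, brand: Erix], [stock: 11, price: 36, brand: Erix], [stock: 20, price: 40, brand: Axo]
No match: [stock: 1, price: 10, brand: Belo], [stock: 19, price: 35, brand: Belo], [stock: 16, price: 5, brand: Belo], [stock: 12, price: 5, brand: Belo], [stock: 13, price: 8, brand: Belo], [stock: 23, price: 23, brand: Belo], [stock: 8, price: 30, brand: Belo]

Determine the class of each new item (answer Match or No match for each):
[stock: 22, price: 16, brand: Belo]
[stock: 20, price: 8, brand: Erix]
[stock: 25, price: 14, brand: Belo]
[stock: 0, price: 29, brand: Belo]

The rule appears to be: brand is not Belo.

No match, Match, No match, No match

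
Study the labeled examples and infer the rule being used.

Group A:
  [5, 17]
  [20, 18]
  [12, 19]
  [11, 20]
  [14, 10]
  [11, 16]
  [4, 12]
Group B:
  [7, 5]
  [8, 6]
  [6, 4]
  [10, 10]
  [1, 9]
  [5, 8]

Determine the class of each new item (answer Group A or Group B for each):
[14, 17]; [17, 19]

All 'Group A' examples share one property — max ≥ 11 — and every 'Group B' example lacks it.
[14, 17] → max 17 → Group A.
[17, 19] → max 19 → Group A.

Group A, Group A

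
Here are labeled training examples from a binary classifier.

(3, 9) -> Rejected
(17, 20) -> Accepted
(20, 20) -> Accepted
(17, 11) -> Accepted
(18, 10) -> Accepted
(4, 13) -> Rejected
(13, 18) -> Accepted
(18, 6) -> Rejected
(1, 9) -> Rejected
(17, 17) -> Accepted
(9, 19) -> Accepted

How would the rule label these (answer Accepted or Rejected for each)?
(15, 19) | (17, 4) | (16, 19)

Accepted, Rejected, Accepted

The distinguishing property — sum ≥ 28 — holds for all the 'Accepted' cases and none of the 'Rejected' cases.
(15, 19): 15+19 = 34, passes → Accepted. (17, 4): 17+4 = 21, doesn't qualify → Rejected. (16, 19): 16+19 = 35, passes → Accepted.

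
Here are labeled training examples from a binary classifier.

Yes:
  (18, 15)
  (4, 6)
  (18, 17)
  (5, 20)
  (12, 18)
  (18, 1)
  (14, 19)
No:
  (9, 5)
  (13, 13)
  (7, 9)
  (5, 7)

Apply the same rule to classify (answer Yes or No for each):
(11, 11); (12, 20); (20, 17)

'Yes' ⟺ product is even.
(11, 11): No (11·11 = 121).
(12, 20): Yes (12·20 = 240).
(20, 17): Yes (20·17 = 340).

No, Yes, Yes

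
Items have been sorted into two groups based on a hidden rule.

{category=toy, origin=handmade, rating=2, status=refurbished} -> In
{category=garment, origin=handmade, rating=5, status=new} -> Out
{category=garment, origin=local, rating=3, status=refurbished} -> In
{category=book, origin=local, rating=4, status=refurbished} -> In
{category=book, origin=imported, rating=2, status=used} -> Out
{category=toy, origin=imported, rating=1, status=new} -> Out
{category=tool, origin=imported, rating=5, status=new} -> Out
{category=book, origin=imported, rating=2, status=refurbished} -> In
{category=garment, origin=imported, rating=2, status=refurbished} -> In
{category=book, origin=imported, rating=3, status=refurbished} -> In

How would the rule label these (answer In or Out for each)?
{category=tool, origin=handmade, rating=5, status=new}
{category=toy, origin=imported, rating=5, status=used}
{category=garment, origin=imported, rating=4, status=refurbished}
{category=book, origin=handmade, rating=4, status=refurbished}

Checking candidate rules against both groups, what survives is: status is refurbished.

Out, Out, In, In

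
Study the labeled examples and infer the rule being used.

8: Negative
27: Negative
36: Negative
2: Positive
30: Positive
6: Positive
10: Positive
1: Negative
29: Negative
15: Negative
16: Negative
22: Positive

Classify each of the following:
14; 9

Positive, Negative

A rule that fits every label: ≡ 2 (mod 4) — true of each 'Positive' example, false of each 'Negative' one.
14 → 14 mod 4 = 2 → Positive. 9 → 9 mod 4 = 1 → Negative.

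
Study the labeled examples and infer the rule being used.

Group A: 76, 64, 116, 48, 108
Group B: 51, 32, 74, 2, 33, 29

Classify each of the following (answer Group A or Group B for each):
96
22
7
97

The classifier is using: multiple of 4 AND at least 33.
96: Group A (96 = 4·24, 96 ≥ 33). 22: Group B (22 = 4·5 + 2, 22 < 33). 7: Group B (7 = 4·1 + 3, 7 < 33). 97: Group B (97 = 4·24 + 1, 97 ≥ 33).

Group A, Group B, Group B, Group B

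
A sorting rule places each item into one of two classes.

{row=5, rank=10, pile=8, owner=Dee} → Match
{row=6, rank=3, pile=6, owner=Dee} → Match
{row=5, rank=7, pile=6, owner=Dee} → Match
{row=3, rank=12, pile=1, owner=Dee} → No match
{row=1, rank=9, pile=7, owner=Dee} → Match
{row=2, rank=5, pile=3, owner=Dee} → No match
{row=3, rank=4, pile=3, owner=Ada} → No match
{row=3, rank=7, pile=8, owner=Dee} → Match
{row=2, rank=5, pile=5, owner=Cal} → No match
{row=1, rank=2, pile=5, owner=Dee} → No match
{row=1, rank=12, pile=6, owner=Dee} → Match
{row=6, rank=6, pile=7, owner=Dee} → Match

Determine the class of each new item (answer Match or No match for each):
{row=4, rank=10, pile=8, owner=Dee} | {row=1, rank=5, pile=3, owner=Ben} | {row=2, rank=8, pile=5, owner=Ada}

Every 'Match' example satisfies: pile ≥ 6. None of the 'No match' examples do.
{row=4, rank=10, pile=8, owner=Dee}: pile = 8 — satisfies this, so Match.
{row=1, rank=5, pile=3, owner=Ben}: pile = 3 — does not satisfy this, so No match.
{row=2, rank=8, pile=5, owner=Ada}: pile = 5 — does not satisfy this, so No match.

Match, No match, No match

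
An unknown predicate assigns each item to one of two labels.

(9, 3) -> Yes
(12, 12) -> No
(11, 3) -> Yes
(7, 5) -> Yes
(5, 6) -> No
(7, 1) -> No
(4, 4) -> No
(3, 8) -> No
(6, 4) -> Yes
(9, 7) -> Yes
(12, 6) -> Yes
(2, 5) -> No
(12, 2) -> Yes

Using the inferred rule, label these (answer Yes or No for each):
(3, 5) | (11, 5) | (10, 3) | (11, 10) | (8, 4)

One predicate separates the groups cleanly: first > second AND sum ≥ 10.
(3, 5): 3 < 5, 3+5 = 8 — fails the rule, so No. (11, 5): 11 > 5, 11+5 = 16 — passes, so Yes. (10, 3): 10 > 3, 10+3 = 13 — passes, so Yes. (11, 10): 11 > 10, 11+10 = 21 — passes, so Yes. (8, 4): 8 > 4, 8+4 = 12 — passes, so Yes.

No, Yes, Yes, Yes, Yes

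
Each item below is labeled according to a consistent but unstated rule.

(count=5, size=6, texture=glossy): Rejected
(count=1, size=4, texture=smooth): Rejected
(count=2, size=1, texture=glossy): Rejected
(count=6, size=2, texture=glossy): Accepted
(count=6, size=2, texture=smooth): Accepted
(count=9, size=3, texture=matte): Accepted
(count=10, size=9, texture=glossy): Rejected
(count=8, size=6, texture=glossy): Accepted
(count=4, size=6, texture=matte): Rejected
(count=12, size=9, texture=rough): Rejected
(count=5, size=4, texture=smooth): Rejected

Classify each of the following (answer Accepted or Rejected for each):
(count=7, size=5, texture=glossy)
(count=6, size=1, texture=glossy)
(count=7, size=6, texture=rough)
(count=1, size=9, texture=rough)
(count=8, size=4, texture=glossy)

The pattern is that an item is 'Accepted' exactly when: size ≤ 6 AND count ≥ 6.
(count=7, size=5, texture=glossy): size = 5, count = 7, matches → Accepted.
(count=6, size=1, texture=glossy): size = 1, count = 6, matches → Accepted.
(count=7, size=6, texture=rough): size = 6, count = 7, matches → Accepted.
(count=1, size=9, texture=rough): size = 9, count = 1, doesn't match → Rejected.
(count=8, size=4, texture=glossy): size = 4, count = 8, matches → Accepted.

Accepted, Accepted, Accepted, Rejected, Accepted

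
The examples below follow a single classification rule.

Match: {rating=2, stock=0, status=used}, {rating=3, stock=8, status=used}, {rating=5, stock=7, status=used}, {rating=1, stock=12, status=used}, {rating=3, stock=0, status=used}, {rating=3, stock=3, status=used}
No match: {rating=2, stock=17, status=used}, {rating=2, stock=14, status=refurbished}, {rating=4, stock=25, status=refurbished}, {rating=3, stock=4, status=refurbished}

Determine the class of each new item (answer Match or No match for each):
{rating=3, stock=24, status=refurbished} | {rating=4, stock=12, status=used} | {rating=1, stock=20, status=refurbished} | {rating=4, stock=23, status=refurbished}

No match, Match, No match, No match

'Match' ⟺ status is used AND stock ≤ 12.
{rating=3, stock=24, status=refurbished}: status is refurbished, stock = 24 — fails this test, so No match.
{rating=4, stock=12, status=used}: status is used, stock = 12 — has this property, so Match.
{rating=1, stock=20, status=refurbished}: status is refurbished, stock = 20 — fails this test, so No match.
{rating=4, stock=23, status=refurbished}: status is refurbished, stock = 23 — fails this test, so No match.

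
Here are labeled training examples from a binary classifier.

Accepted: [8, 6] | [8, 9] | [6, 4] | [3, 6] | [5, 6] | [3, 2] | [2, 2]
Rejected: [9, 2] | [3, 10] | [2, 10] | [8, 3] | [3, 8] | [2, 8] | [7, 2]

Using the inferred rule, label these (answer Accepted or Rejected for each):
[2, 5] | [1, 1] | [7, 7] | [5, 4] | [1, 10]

Accepted, Accepted, Accepted, Accepted, Rejected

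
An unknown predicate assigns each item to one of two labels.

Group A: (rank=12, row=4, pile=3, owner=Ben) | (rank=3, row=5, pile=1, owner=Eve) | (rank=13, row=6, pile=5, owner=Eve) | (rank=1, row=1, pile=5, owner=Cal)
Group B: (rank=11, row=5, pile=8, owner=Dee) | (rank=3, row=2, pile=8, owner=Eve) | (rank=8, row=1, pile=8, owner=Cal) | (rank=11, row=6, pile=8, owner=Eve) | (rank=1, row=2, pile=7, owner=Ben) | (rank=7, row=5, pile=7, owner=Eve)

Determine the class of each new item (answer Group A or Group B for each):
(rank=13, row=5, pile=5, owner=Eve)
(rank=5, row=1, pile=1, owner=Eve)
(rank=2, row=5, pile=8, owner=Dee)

The common property of the 'Group A' items is: pile ≤ 5. No 'Group B' item has it.
(rank=13, row=5, pile=5, owner=Eve): pile = 5 — passes, so Group A. (rank=5, row=1, pile=1, owner=Eve): pile = 1 — passes, so Group A. (rank=2, row=5, pile=8, owner=Dee): pile = 8 — does not satisfy this, so Group B.

Group A, Group A, Group B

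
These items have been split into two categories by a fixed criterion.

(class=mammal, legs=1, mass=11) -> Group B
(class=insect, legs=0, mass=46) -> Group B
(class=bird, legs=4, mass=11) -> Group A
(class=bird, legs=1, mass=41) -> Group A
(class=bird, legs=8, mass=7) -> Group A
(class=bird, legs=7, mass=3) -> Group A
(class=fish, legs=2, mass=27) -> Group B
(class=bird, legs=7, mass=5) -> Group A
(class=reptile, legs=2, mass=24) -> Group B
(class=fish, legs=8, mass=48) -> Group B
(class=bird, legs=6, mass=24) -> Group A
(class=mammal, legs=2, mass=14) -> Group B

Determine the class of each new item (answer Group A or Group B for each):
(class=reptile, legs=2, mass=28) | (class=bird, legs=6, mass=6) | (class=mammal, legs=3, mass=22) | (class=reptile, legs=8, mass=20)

Group B, Group A, Group B, Group B

The common property of the 'Group A' items is: class is bird. No 'Group B' item has it.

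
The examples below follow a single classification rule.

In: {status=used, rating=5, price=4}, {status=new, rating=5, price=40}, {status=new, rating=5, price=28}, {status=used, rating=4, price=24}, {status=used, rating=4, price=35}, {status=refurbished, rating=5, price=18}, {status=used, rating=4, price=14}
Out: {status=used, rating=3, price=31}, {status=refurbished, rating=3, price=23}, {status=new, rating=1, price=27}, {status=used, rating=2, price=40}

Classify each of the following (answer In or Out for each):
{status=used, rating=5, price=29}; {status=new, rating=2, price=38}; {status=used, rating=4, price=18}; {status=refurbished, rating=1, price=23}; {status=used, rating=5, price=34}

In, Out, In, Out, In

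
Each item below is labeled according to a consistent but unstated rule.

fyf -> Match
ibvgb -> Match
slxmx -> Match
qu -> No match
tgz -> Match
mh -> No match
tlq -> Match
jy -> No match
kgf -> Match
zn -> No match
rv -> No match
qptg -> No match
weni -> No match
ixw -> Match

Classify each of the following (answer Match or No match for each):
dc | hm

Checking candidate rules against both groups, what survives is: odd length.

No match, No match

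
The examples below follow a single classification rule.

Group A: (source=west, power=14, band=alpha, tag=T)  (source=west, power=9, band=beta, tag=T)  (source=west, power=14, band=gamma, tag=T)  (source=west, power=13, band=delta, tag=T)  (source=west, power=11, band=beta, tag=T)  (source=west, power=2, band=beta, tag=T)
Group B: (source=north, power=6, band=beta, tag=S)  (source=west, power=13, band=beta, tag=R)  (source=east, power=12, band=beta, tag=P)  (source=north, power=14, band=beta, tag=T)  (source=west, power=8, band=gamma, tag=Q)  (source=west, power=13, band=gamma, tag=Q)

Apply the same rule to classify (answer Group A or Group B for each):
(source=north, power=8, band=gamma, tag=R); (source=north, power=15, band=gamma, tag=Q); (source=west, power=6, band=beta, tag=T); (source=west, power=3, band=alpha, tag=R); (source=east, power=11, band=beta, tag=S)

Group B, Group B, Group A, Group B, Group B

The pattern is that an item is 'Group A' exactly when: source is west AND tag is T.
(source=north, power=8, band=gamma, tag=R) — source is north, tag is R, hence Group B.
(source=north, power=15, band=gamma, tag=Q) — source is north, tag is Q, hence Group B.
(source=west, power=6, band=beta, tag=T) — source is west, tag is T, hence Group A.
(source=west, power=3, band=alpha, tag=R) — source is west, tag is R, hence Group B.
(source=east, power=11, band=beta, tag=S) — source is east, tag is S, hence Group B.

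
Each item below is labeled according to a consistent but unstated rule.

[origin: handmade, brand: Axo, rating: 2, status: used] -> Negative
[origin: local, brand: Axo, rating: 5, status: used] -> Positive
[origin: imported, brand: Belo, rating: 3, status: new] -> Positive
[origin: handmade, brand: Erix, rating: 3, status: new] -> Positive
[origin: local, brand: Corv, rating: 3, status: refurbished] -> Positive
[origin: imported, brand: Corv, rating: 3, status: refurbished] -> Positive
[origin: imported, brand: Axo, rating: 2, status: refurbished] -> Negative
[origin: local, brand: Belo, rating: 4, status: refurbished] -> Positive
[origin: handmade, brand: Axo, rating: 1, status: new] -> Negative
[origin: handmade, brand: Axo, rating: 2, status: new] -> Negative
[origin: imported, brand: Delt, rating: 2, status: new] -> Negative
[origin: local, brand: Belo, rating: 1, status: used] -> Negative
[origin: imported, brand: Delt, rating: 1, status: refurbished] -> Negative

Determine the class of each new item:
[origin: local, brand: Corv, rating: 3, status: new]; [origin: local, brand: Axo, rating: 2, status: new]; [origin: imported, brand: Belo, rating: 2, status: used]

Positive, Negative, Negative

The pattern is that an item is 'Positive' exactly when: rating ≥ 3.
[origin: local, brand: Corv, rating: 3, status: new]: Positive (rating = 3). [origin: local, brand: Axo, rating: 2, status: new]: Negative (rating = 2). [origin: imported, brand: Belo, rating: 2, status: used]: Negative (rating = 2).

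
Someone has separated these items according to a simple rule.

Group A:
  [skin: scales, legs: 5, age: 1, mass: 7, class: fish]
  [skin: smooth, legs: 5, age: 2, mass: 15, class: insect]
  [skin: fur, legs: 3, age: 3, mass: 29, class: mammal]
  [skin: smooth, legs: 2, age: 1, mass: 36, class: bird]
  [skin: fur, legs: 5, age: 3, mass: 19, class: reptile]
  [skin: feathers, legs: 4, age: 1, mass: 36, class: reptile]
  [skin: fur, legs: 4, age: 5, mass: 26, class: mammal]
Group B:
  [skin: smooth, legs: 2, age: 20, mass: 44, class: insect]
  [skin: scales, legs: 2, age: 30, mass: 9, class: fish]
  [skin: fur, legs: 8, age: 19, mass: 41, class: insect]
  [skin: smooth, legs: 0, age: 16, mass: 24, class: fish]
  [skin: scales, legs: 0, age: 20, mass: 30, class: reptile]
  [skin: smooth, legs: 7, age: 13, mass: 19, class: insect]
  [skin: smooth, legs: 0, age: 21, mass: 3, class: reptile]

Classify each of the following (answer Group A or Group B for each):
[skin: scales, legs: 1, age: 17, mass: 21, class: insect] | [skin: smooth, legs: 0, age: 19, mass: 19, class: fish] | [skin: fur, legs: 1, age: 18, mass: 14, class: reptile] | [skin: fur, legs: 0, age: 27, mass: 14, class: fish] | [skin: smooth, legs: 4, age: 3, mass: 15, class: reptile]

Group B, Group B, Group B, Group B, Group A

The common property of the 'Group A' items is: age ≤ 5. No 'Group B' item has it.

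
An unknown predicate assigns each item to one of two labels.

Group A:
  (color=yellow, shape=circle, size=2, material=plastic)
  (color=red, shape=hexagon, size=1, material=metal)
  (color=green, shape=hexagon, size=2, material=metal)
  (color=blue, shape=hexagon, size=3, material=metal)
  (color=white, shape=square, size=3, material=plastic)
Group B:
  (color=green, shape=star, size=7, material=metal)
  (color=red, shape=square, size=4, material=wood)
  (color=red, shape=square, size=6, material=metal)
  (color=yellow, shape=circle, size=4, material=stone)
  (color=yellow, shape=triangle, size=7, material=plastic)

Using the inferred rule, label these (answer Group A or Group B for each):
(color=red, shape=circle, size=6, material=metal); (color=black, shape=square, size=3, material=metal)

Every 'Group A' example satisfies: size ≤ 3. None of the 'Group B' examples do.
Group B: (color=red, shape=circle, size=6, material=metal), since size = 6.
Group A: (color=black, shape=square, size=3, material=metal), since size = 3.

Group B, Group A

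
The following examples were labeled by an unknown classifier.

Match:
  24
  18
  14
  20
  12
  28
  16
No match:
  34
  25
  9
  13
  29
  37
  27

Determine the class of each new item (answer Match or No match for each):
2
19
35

Match, No match, No match

A rule that fits every label: even AND at most 28 — true of each 'Match' example, false of each 'No match' one.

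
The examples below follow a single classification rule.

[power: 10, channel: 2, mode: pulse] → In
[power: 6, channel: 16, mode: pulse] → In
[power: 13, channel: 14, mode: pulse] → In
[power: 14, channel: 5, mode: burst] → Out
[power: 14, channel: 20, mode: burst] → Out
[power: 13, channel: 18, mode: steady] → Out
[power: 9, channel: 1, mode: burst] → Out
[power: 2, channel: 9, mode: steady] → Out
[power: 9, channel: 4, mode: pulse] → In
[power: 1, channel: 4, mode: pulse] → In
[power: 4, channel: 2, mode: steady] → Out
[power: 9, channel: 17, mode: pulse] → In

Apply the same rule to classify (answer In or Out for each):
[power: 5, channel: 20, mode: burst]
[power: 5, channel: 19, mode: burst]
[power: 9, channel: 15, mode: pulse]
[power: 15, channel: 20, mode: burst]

Looking at the examples, the only property every 'In' case has and every 'Out' case lacks is: mode is pulse.
[power: 5, channel: 20, mode: burst]: Out (mode is burst).
[power: 5, channel: 19, mode: burst]: Out (mode is burst).
[power: 9, channel: 15, mode: pulse]: In (mode is pulse).
[power: 15, channel: 20, mode: burst]: Out (mode is burst).

Out, Out, In, Out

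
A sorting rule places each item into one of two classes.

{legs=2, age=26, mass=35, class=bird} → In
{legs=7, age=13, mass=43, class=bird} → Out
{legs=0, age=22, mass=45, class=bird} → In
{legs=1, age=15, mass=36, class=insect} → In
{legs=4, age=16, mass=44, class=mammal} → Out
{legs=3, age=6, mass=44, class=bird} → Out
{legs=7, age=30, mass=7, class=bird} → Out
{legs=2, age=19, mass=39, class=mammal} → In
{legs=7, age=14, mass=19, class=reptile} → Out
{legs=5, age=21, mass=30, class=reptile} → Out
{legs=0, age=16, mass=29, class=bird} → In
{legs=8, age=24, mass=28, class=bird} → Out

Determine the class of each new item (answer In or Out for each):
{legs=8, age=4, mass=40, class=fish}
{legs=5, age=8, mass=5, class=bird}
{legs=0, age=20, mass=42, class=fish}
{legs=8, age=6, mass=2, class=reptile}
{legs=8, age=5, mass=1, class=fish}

Out, Out, In, Out, Out

The simplest hypothesis consistent with all the labels is: legs ≤ 2.
{legs=8, age=4, mass=40, class=fish} — legs = 8, hence Out. {legs=5, age=8, mass=5, class=bird} — legs = 5, hence Out. {legs=0, age=20, mass=42, class=fish} — legs = 0, hence In. {legs=8, age=6, mass=2, class=reptile} — legs = 8, hence Out. {legs=8, age=5, mass=1, class=fish} — legs = 8, hence Out.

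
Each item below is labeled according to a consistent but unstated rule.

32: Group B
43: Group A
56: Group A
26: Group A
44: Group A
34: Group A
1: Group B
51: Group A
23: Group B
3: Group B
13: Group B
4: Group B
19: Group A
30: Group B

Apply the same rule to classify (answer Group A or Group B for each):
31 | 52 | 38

Group B, Group A, Group A

The distinguishing property — digit sum ≥ 6 — holds for all the 'Group A' cases and none of the 'Group B' cases.
Group B: 31, since digit sum 3+1 = 4. Group A: 52, since digit sum 5+2 = 7. Group A: 38, since digit sum 3+8 = 11.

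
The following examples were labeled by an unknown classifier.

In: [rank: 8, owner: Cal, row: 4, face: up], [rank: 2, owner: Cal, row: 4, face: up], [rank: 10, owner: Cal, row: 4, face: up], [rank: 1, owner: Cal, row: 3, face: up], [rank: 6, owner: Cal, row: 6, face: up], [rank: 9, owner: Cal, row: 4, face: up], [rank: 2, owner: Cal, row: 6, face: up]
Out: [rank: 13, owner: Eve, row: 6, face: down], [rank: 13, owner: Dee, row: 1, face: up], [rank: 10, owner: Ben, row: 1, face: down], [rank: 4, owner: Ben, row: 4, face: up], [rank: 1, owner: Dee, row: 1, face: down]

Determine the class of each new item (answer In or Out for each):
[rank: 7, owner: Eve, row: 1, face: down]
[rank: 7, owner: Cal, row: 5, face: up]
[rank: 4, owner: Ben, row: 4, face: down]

Out, In, Out

The common property of the 'In' items is: owner is Cal. No 'Out' item has it.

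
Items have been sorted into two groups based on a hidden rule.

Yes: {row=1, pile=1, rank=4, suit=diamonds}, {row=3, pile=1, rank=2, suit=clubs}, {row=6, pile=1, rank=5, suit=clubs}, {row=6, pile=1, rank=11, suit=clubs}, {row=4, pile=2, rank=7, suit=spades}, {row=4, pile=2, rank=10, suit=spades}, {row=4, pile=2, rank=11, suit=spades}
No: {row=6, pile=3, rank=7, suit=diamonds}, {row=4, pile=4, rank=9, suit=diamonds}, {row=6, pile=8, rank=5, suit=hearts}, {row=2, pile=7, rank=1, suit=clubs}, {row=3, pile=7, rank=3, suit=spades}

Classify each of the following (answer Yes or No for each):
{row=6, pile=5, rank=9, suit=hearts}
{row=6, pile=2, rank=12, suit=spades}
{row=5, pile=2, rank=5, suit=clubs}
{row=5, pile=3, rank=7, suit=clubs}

No, Yes, Yes, No

The simplest hypothesis consistent with all the labels is: pile ≤ 2.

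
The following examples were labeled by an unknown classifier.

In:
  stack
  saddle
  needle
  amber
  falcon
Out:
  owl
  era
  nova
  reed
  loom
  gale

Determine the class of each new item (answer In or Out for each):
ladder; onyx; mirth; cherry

In, Out, In, In

Rule: length ≥ 5. This holds for each 'In' example and fails for each 'Out' one.
ladder → length 6 → In.
onyx → length 4 → Out.
mirth → length 5 → In.
cherry → length 6 → In.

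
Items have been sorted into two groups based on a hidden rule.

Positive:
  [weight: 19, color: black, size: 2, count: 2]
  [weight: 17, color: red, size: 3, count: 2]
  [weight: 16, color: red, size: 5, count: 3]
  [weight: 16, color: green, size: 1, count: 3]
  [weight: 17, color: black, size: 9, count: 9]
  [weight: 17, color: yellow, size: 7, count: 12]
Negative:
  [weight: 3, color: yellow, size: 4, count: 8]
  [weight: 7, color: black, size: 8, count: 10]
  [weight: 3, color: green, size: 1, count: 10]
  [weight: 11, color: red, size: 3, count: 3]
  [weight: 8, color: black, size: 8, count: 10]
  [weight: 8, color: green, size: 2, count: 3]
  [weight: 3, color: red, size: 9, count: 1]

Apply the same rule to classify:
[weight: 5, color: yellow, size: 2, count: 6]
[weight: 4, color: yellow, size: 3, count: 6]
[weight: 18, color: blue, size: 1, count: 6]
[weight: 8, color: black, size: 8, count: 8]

The pattern is that an item is 'Positive' exactly when: weight ≥ 16.
[weight: 5, color: yellow, size: 2, count: 6]: weight = 5 — fails the rule, so Negative. [weight: 4, color: yellow, size: 3, count: 6]: weight = 4 — fails the rule, so Negative. [weight: 18, color: blue, size: 1, count: 6]: weight = 18 — meets the rule, so Positive. [weight: 8, color: black, size: 8, count: 8]: weight = 8 — fails the rule, so Negative.

Negative, Negative, Positive, Negative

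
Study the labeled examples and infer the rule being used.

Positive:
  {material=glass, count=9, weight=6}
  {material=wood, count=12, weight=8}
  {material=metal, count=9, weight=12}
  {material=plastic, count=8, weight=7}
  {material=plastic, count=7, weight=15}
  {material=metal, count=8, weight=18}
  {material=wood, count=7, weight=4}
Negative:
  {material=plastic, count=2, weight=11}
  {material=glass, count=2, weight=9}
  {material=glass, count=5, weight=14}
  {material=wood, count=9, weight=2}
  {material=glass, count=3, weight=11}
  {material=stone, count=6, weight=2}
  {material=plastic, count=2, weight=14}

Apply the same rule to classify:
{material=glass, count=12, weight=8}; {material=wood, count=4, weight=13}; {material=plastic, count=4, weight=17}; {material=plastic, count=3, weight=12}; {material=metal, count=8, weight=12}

One predicate separates the groups cleanly: weight ≥ 4 AND count ≥ 6.
{material=glass, count=12, weight=8} → weight = 8, count = 12 → Positive. {material=wood, count=4, weight=13} → weight = 13, count = 4 → Negative. {material=plastic, count=4, weight=17} → weight = 17, count = 4 → Negative. {material=plastic, count=3, weight=12} → weight = 12, count = 3 → Negative. {material=metal, count=8, weight=12} → weight = 12, count = 8 → Positive.

Positive, Negative, Negative, Negative, Positive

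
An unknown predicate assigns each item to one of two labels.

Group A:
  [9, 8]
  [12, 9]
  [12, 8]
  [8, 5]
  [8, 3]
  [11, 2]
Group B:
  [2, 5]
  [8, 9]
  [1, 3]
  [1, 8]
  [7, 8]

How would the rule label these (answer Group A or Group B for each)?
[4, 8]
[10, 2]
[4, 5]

Group B, Group A, Group B

The common property of the 'Group A' items is: first > second. No 'Group B' item has it.
[4, 8]: 4 < 8, fails the rule → Group B.
[10, 2]: 10 > 2, fits → Group A.
[4, 5]: 4 < 5, fails the rule → Group B.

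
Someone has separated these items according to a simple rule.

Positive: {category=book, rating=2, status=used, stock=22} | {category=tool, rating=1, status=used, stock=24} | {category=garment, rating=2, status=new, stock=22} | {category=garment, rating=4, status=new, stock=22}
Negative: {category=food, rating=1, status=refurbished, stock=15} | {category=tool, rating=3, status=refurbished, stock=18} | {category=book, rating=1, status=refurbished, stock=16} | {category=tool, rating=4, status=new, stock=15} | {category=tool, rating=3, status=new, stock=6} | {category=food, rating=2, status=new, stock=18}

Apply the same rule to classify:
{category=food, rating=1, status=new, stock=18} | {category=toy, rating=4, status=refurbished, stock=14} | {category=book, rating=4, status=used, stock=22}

Negative, Negative, Positive

Every 'Positive' example satisfies: stock ≥ 22. None of the 'Negative' examples do.
{category=food, rating=1, status=new, stock=18} → stock = 18 → Negative. {category=toy, rating=4, status=refurbished, stock=14} → stock = 14 → Negative. {category=book, rating=4, status=used, stock=22} → stock = 22 → Positive.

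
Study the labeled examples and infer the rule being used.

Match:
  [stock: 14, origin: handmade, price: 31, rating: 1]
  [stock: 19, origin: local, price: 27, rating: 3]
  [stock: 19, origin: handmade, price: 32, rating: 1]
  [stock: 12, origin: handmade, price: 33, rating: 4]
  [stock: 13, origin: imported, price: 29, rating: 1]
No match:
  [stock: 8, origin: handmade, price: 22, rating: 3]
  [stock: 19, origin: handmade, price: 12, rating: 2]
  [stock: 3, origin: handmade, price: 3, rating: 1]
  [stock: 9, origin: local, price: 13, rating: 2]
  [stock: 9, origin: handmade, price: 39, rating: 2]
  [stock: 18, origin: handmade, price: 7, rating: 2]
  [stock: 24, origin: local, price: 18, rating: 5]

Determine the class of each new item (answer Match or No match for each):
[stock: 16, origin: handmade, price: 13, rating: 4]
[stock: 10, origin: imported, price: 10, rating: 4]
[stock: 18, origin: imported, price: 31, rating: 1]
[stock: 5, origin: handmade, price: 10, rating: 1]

No match, No match, Match, No match

The pattern is that an item is 'Match' exactly when: price ≥ 27 AND price ≤ 33.
[stock: 16, origin: handmade, price: 13, rating: 4]: price = 13 — doesn't qualify, so No match.
[stock: 10, origin: imported, price: 10, rating: 4]: price = 10 — doesn't qualify, so No match.
[stock: 18, origin: imported, price: 31, rating: 1]: price = 31 — checks out, so Match.
[stock: 5, origin: handmade, price: 10, rating: 1]: price = 10 — doesn't qualify, so No match.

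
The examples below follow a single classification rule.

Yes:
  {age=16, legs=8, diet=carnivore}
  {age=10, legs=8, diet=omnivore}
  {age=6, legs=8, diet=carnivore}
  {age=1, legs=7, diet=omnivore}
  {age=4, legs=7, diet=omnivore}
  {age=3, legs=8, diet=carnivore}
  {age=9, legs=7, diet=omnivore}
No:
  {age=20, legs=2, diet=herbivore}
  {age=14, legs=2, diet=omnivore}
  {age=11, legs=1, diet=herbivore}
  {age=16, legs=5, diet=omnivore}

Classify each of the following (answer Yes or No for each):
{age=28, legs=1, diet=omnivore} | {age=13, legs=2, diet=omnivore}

No, No

A rule that fits every label: legs ≥ 7 — true of each 'Yes' example, false of each 'No' one.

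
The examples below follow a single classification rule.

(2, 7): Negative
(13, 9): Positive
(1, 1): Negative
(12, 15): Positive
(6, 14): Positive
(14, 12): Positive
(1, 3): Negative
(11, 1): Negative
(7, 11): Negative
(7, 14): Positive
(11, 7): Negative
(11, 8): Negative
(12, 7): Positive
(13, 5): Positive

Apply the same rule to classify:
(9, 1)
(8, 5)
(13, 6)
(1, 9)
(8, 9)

Negative, Negative, Positive, Negative, Negative

The pattern is that an item is 'Positive' exactly when: max ≥ 12.
(9, 1) → max 9 → Negative.
(8, 5) → max 8 → Negative.
(13, 6) → max 13 → Positive.
(1, 9) → max 9 → Negative.
(8, 9) → max 9 → Negative.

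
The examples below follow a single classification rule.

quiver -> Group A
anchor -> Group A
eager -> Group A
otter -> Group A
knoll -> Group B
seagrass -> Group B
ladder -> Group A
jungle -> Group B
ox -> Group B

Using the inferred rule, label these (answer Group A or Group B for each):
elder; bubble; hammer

Group A, Group B, Group A

'Group A' ⟺ ends with 'r'.
elder → ends with 'r' → Group A. bubble → ends with 'e' → Group B. hammer → ends with 'r' → Group A.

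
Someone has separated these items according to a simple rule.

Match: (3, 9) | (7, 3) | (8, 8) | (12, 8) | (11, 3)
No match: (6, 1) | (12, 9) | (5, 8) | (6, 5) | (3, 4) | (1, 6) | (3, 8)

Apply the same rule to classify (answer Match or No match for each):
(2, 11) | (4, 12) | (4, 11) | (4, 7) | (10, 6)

No match, Match, No match, No match, Match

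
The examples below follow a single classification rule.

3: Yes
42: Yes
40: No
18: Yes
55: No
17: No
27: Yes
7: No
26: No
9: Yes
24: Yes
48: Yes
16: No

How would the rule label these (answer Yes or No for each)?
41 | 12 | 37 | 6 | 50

No, Yes, No, Yes, No

The simplest hypothesis consistent with all the labels is: multiple of 3.
41 — 41 = 3·13 + 2, hence No.
12 — 12 = 3·4, hence Yes.
37 — 37 = 3·12 + 1, hence No.
6 — 6 = 3·2, hence Yes.
50 — 50 = 3·16 + 2, hence No.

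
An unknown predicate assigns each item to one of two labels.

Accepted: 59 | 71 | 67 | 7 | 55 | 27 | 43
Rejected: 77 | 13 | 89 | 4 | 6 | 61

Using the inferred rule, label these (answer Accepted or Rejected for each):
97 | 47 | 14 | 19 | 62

Rejected, Accepted, Rejected, Accepted, Rejected

The rule appears to be: ≡ 3 (mod 4).
97 — 97 mod 4 = 1, hence Rejected. 47 — 47 mod 4 = 3, hence Accepted. 14 — 14 mod 4 = 2, hence Rejected. 19 — 19 mod 4 = 3, hence Accepted. 62 — 62 mod 4 = 2, hence Rejected.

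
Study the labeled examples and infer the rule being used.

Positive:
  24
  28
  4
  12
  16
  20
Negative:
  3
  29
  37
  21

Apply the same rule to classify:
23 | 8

Negative, Positive

Every 'Positive' example satisfies: even. None of the 'Negative' examples do.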